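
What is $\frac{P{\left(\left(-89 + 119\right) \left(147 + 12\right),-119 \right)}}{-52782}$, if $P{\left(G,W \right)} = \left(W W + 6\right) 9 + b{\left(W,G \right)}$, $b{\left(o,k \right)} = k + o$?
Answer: $- \frac{66077}{26391} \approx -2.5038$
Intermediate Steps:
$P{\left(G,W \right)} = 54 + G + W + 9 W^{2}$ ($P{\left(G,W \right)} = \left(W W + 6\right) 9 + \left(G + W\right) = \left(W^{2} + 6\right) 9 + \left(G + W\right) = \left(6 + W^{2}\right) 9 + \left(G + W\right) = \left(54 + 9 W^{2}\right) + \left(G + W\right) = 54 + G + W + 9 W^{2}$)
$\frac{P{\left(\left(-89 + 119\right) \left(147 + 12\right),-119 \right)}}{-52782} = \frac{54 + \left(-89 + 119\right) \left(147 + 12\right) - 119 + 9 \left(-119\right)^{2}}{-52782} = \left(54 + 30 \cdot 159 - 119 + 9 \cdot 14161\right) \left(- \frac{1}{52782}\right) = \left(54 + 4770 - 119 + 127449\right) \left(- \frac{1}{52782}\right) = 132154 \left(- \frac{1}{52782}\right) = - \frac{66077}{26391}$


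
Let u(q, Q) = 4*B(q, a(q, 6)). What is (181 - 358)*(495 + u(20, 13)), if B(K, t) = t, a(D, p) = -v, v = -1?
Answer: -88323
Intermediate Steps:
a(D, p) = 1 (a(D, p) = -1*(-1) = 1)
u(q, Q) = 4 (u(q, Q) = 4*1 = 4)
(181 - 358)*(495 + u(20, 13)) = (181 - 358)*(495 + 4) = -177*499 = -88323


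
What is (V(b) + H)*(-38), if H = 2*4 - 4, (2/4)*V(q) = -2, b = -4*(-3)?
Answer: 0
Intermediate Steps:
b = 12
V(q) = -4 (V(q) = 2*(-2) = -4)
H = 4 (H = 8 - 4 = 4)
(V(b) + H)*(-38) = (-4 + 4)*(-38) = 0*(-38) = 0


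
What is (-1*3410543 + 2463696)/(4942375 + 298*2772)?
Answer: -946847/5768431 ≈ -0.16414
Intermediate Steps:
(-1*3410543 + 2463696)/(4942375 + 298*2772) = (-3410543 + 2463696)/(4942375 + 826056) = -946847/5768431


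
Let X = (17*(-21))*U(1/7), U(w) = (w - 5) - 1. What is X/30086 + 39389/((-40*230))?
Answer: -582910127/138395600 ≈ -4.2119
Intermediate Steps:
U(w) = -6 + w (U(w) = (-5 + w) - 1 = -6 + w)
X = 2091 (X = (17*(-21))*(-6 + 1/7) = -357*(-6 + 1*(⅐)) = -357*(-6 + ⅐) = -357*(-41/7) = 2091)
X/30086 + 39389/((-40*230)) = 2091/30086 + 39389/((-40*230)) = 2091*(1/30086) + 39389/(-9200) = 2091/30086 + 39389*(-1/9200) = 2091/30086 - 39389/9200 = -582910127/138395600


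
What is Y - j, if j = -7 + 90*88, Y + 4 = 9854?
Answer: 1937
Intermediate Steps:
Y = 9850 (Y = -4 + 9854 = 9850)
j = 7913 (j = -7 + 7920 = 7913)
Y - j = 9850 - 1*7913 = 9850 - 7913 = 1937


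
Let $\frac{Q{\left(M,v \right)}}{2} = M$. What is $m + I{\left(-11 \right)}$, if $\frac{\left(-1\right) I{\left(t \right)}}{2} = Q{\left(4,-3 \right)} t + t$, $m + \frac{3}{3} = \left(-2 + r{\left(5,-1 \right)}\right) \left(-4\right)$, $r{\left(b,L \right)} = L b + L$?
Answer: $229$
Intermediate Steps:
$Q{\left(M,v \right)} = 2 M$
$r{\left(b,L \right)} = L + L b$
$m = 31$ ($m = -1 + \left(-2 - \left(1 + 5\right)\right) \left(-4\right) = -1 + \left(-2 - 6\right) \left(-4\right) = -1 - -32 = -1 + 32 = 31$)
$I{\left(t \right)} = - 18 t$ ($I{\left(t \right)} = - 2 \left(2 \cdot 4 t + t\right) = - 2 \left(8 t + t\right) = - 2 \cdot 9 t = - 18 t$)
$m + I{\left(-11 \right)} = 31 - -198 = 31 + 198 = 229$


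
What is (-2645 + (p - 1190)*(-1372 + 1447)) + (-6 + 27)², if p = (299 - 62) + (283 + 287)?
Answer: -30929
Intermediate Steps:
p = 807 (p = 237 + 570 = 807)
(-2645 + (p - 1190)*(-1372 + 1447)) + (-6 + 27)² = (-2645 + (807 - 1190)*(-1372 + 1447)) + (-6 + 27)² = (-2645 - 383*75) + 21² = (-2645 - 28725) + 441 = -31370 + 441 = -30929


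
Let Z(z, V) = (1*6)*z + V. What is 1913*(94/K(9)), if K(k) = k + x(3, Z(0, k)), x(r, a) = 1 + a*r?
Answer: 179822/37 ≈ 4860.1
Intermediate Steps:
Z(z, V) = V + 6*z (Z(z, V) = 6*z + V = V + 6*z)
K(k) = 1 + 4*k (K(k) = k + (1 + (k + 6*0)*3) = k + (1 + (k + 0)*3) = k + (1 + k*3) = k + (1 + 3*k) = 1 + 4*k)
1913*(94/K(9)) = 1913*(94/(1 + 4*9)) = 1913*(94/(1 + 36)) = 1913*(94/37) = 179822/37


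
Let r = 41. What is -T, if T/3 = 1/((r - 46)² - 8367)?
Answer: 3/8342 ≈ 0.00035963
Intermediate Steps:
T = -3/8342 (T = 3/((41 - 46)² - 8367) = 3/((-5)² - 8367) = 3/(25 - 8367) = 3/(-8342) = 3*(-1/8342) = -3/8342 ≈ -0.00035963)
-T = -1*(-3/8342) = 3/8342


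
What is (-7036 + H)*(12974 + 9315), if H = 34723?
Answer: 617115543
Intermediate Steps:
(-7036 + H)*(12974 + 9315) = (-7036 + 34723)*(12974 + 9315) = 27687*22289 = 617115543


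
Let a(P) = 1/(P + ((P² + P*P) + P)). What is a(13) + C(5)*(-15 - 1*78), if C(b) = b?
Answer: -169259/364 ≈ -465.00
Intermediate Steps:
a(P) = 1/(2*P + 2*P²) (a(P) = 1/(P + ((P² + P²) + P)) = 1/(P + (2*P² + P)) = 1/(P + (P + 2*P²)) = 1/(2*P + 2*P²))
a(13) + C(5)*(-15 - 1*78) = (½)/(13*(1 + 13)) + 5*(-15 - 1*78) = (½)*(1/13)/14 + 5*(-15 - 78) = (½)*(1/13)*(1/14) + 5*(-93) = 1/364 - 465 = -169259/364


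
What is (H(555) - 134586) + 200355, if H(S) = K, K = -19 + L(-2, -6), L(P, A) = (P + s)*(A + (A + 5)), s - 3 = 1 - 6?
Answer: 65778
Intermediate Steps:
s = -2 (s = 3 + (1 - 6) = 3 - 5 = -2)
L(P, A) = (-2 + P)*(5 + 2*A) (L(P, A) = (P - 2)*(A + (A + 5)) = (-2 + P)*(A + (5 + A)) = (-2 + P)*(5 + 2*A))
K = 9 (K = -19 + (-10 - 4*(-6) + 5*(-2) + 2*(-6)*(-2)) = -19 + (-10 + 24 - 10 + 24) = -19 + 28 = 9)
H(S) = 9
(H(555) - 134586) + 200355 = (9 - 134586) + 200355 = -134577 + 200355 = 65778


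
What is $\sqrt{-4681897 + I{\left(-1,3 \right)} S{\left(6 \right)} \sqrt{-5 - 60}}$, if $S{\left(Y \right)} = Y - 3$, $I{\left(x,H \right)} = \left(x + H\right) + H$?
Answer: $\sqrt{-4681897 + 15 i \sqrt{65}} \approx 0.03 + 2163.8 i$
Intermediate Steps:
$I{\left(x,H \right)} = x + 2 H$ ($I{\left(x,H \right)} = \left(H + x\right) + H = x + 2 H$)
$S{\left(Y \right)} = -3 + Y$ ($S{\left(Y \right)} = Y - 3 = -3 + Y$)
$\sqrt{-4681897 + I{\left(-1,3 \right)} S{\left(6 \right)} \sqrt{-5 - 60}} = \sqrt{-4681897 + \left(-1 + 2 \cdot 3\right) \left(-3 + 6\right) \sqrt{-5 - 60}} = \sqrt{-4681897 + \left(-1 + 6\right) 3 \sqrt{-65}} = \sqrt{-4681897 + 5 \cdot 3 i \sqrt{65}} = \sqrt{-4681897 + 15 i \sqrt{65}}$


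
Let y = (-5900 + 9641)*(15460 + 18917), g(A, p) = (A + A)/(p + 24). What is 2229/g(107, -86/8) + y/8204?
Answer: 3966233055/250808 ≈ 15814.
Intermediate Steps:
g(A, p) = 2*A/(24 + p) (g(A, p) = (2*A)/(24 + p) = 2*A/(24 + p))
y = 128604357 (y = 3741*34377 = 128604357)
2229/g(107, -86/8) + y/8204 = 2229/((2*107/(24 - 86/8))) + 128604357/8204 = 2229/((2*107/(24 - 86*1/8))) + 128604357*(1/8204) = 2229/((2*107/(24 - 43/4))) + 18372051/1172 = 2229/((2*107/(53/4))) + 18372051/1172 = 2229/((2*107*(4/53))) + 18372051/1172 = 2229/(856/53) + 18372051/1172 = 2229*(53/856) + 18372051/1172 = 118137/856 + 18372051/1172 = 3966233055/250808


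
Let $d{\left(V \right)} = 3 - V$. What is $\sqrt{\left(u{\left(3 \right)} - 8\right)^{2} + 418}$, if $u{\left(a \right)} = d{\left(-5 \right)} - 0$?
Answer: $\sqrt{418} \approx 20.445$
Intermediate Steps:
$u{\left(a \right)} = 8$ ($u{\left(a \right)} = \left(3 - -5\right) - 0 = \left(3 + 5\right) + 0 = 8 + 0 = 8$)
$\sqrt{\left(u{\left(3 \right)} - 8\right)^{2} + 418} = \sqrt{\left(8 - 8\right)^{2} + 418} = \sqrt{0^{2} + 418} = \sqrt{0 + 418} = \sqrt{418}$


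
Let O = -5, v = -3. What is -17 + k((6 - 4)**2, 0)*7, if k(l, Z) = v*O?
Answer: 88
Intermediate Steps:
k(l, Z) = 15 (k(l, Z) = -3*(-5) = 15)
-17 + k((6 - 4)**2, 0)*7 = -17 + 15*7 = -17 + 105 = 88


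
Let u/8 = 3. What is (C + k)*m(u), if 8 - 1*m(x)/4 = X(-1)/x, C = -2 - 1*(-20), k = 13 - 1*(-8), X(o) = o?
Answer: 2509/2 ≈ 1254.5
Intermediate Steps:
k = 21 (k = 13 + 8 = 21)
u = 24 (u = 8*3 = 24)
C = 18 (C = -2 + 20 = 18)
m(x) = 32 + 4/x (m(x) = 32 - (-4)/x = 32 + 4/x)
(C + k)*m(u) = (18 + 21)*(32 + 4/24) = 39*(32 + 4*(1/24)) = 39*(32 + ⅙) = 39*(193/6) = 2509/2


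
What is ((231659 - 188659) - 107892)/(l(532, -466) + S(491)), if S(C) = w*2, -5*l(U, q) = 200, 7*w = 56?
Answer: 16223/6 ≈ 2703.8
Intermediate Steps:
w = 8 (w = (⅐)*56 = 8)
l(U, q) = -40 (l(U, q) = -⅕*200 = -40)
S(C) = 16 (S(C) = 8*2 = 16)
((231659 - 188659) - 107892)/(l(532, -466) + S(491)) = ((231659 - 188659) - 107892)/(-40 + 16) = (43000 - 107892)/(-24) = -64892*(-1/24) = 16223/6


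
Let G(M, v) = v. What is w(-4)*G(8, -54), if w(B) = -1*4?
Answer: 216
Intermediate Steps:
w(B) = -4
w(-4)*G(8, -54) = -4*(-54) = 216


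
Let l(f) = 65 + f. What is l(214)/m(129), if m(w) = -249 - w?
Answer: -31/42 ≈ -0.73810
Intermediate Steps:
l(214)/m(129) = (65 + 214)/(-249 - 1*129) = 279/(-249 - 129) = 279/(-378) = 279*(-1/378) = -31/42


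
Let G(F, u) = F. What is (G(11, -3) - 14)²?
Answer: 9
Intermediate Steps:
(G(11, -3) - 14)² = (11 - 14)² = (-3)² = 9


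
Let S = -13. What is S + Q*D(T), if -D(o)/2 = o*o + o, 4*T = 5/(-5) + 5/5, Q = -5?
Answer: -13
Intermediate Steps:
T = 0 (T = (5/(-5) + 5/5)/4 = (5*(-⅕) + 5*(⅕))/4 = (-1 + 1)/4 = (¼)*0 = 0)
D(o) = -2*o - 2*o² (D(o) = -2*(o*o + o) = -2*(o² + o) = -2*(o + o²) = -2*o - 2*o²)
S + Q*D(T) = -13 - (-10)*0*(1 + 0) = -13 - (-10)*0 = -13 - 5*0 = -13 + 0 = -13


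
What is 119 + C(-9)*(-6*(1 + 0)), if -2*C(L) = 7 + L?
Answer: 113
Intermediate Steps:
C(L) = -7/2 - L/2 (C(L) = -(7 + L)/2 = -7/2 - L/2)
119 + C(-9)*(-6*(1 + 0)) = 119 + (-7/2 - ½*(-9))*(-6*(1 + 0)) = 119 + (-7/2 + 9/2)*(-6*1) = 119 + 1*(-6) = 119 - 6 = 113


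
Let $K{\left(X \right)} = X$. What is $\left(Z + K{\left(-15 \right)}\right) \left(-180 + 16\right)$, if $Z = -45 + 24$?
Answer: $5904$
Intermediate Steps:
$Z = -21$
$\left(Z + K{\left(-15 \right)}\right) \left(-180 + 16\right) = \left(-21 - 15\right) \left(-180 + 16\right) = \left(-36\right) \left(-164\right) = 5904$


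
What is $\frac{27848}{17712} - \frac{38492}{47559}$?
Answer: $\frac{26777197}{35098542} \approx 0.76291$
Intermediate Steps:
$\frac{27848}{17712} - \frac{38492}{47559} = 27848 \cdot \frac{1}{17712} - \frac{38492}{47559} = \frac{3481}{2214} - \frac{38492}{47559} = \frac{26777197}{35098542}$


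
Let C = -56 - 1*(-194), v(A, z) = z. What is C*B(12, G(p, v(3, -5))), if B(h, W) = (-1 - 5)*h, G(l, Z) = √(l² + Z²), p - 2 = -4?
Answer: -9936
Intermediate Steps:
p = -2 (p = 2 - 4 = -2)
G(l, Z) = √(Z² + l²)
C = 138 (C = -56 + 194 = 138)
B(h, W) = -6*h
C*B(12, G(p, v(3, -5))) = 138*(-6*12) = 138*(-72) = -9936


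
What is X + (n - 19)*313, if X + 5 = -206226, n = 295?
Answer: -119843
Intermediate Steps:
X = -206231 (X = -5 - 206226 = -206231)
X + (n - 19)*313 = -206231 + (295 - 19)*313 = -206231 + 276*313 = -206231 + 86388 = -119843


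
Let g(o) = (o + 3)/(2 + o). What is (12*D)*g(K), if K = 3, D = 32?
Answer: 2304/5 ≈ 460.80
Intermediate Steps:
g(o) = (3 + o)/(2 + o)
(12*D)*g(K) = (12*32)*((3 + 3)/(2 + 3)) = 384*(6/5) = 2304/5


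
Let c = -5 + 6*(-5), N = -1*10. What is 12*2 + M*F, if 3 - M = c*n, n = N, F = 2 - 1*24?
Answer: 7658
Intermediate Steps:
N = -10
c = -35 (c = -5 - 30 = -35)
F = -22 (F = 2 - 24 = -22)
n = -10
M = -347 (M = 3 - (-35)*(-10) = 3 - 1*350 = 3 - 350 = -347)
12*2 + M*F = 12*2 - 347*(-22) = 24 + 7634 = 7658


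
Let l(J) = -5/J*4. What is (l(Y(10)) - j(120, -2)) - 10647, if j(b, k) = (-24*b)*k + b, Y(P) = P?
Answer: -16529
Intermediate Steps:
j(b, k) = b - 24*b*k (j(b, k) = -24*b*k + b = b - 24*b*k)
l(J) = -20/J
(l(Y(10)) - j(120, -2)) - 10647 = (-20/10 - 120*(1 - 24*(-2))) - 10647 = (-20*⅒ - 120*(1 + 48)) - 10647 = (-2 - 120*49) - 10647 = (-2 - 1*5880) - 10647 = (-2 - 5880) - 10647 = -5882 - 10647 = -16529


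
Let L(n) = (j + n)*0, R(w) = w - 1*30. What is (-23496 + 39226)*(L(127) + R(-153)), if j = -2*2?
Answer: -2878590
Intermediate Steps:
j = -4
R(w) = -30 + w (R(w) = w - 30 = -30 + w)
L(n) = 0 (L(n) = (-4 + n)*0 = 0)
(-23496 + 39226)*(L(127) + R(-153)) = (-23496 + 39226)*(0 + (-30 - 153)) = 15730*(0 - 183) = 15730*(-183) = -2878590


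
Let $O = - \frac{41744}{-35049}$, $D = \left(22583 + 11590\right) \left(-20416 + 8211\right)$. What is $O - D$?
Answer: $\frac{14618288308529}{35049} \approx 4.1708 \cdot 10^{8}$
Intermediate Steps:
$D = -417081465$ ($D = 34173 \left(-12205\right) = -417081465$)
$O = \frac{41744}{35049}$ ($O = \left(-41744\right) \left(- \frac{1}{35049}\right) = \frac{41744}{35049} \approx 1.191$)
$O - D = \frac{41744}{35049} - -417081465 = \frac{41744}{35049} + 417081465 = \frac{14618288308529}{35049}$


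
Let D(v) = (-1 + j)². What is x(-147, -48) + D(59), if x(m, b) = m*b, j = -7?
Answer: 7120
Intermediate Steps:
x(m, b) = b*m
D(v) = 64 (D(v) = (-1 - 7)² = (-8)² = 64)
x(-147, -48) + D(59) = -48*(-147) + 64 = 7056 + 64 = 7120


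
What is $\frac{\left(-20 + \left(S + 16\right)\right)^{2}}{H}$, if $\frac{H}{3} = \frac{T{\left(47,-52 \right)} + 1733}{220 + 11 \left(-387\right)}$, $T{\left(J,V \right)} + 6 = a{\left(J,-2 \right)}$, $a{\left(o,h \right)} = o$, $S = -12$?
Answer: $- \frac{516736}{2661} \approx -194.19$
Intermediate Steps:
$T{\left(J,V \right)} = -6 + J$
$H = - \frac{5322}{4037}$ ($H = 3 \frac{\left(-6 + 47\right) + 1733}{220 + 11 \left(-387\right)} = 3 \frac{41 + 1733}{220 - 4257} = 3 \frac{1774}{-4037} = 3 \cdot 1774 \left(- \frac{1}{4037}\right) = 3 \left(- \frac{1774}{4037}\right) = - \frac{5322}{4037} \approx -1.3183$)
$\frac{\left(-20 + \left(S + 16\right)\right)^{2}}{H} = \frac{\left(-20 + \left(-12 + 16\right)\right)^{2}}{- \frac{5322}{4037}} = \left(-20 + 4\right)^{2} \left(- \frac{4037}{5322}\right) = \left(-16\right)^{2} \left(- \frac{4037}{5322}\right) = 256 \left(- \frac{4037}{5322}\right) = - \frac{516736}{2661}$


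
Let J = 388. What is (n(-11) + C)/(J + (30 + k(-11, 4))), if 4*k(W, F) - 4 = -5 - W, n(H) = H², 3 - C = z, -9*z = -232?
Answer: 1768/7569 ≈ 0.23358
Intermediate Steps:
z = 232/9 (z = -⅑*(-232) = 232/9 ≈ 25.778)
C = -205/9 (C = 3 - 1*232/9 = 3 - 232/9 = -205/9 ≈ -22.778)
k(W, F) = -¼ - W/4 (k(W, F) = 1 + (-5 - W)/4 = 1 + (-5/4 - W/4) = -¼ - W/4)
(n(-11) + C)/(J + (30 + k(-11, 4))) = ((-11)² - 205/9)/(388 + (30 + (-¼ - ¼*(-11)))) = (121 - 205/9)/(388 + (30 + (-¼ + 11/4))) = 884/(9*(388 + (30 + 5/2))) = 884/(9*(388 + 65/2)) = 884/(9*(841/2)) = (884/9)*(2/841) = 1768/7569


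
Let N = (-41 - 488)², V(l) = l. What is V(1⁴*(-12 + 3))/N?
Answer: -9/279841 ≈ -3.2161e-5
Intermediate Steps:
N = 279841 (N = (-529)² = 279841)
V(1⁴*(-12 + 3))/N = (1⁴*(-12 + 3))/279841 = (1*(-9))*(1/279841) = -9*1/279841 = -9/279841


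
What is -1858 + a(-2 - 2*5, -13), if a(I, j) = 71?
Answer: -1787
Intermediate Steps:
-1858 + a(-2 - 2*5, -13) = -1858 + 71 = -1787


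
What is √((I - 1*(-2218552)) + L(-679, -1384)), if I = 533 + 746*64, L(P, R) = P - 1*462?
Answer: 2*√566422 ≈ 1505.2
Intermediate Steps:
L(P, R) = -462 + P (L(P, R) = P - 462 = -462 + P)
I = 48277 (I = 533 + 47744 = 48277)
√((I - 1*(-2218552)) + L(-679, -1384)) = √((48277 - 1*(-2218552)) + (-462 - 679)) = √((48277 + 2218552) - 1141) = √(2266829 - 1141) = √2265688 = 2*√566422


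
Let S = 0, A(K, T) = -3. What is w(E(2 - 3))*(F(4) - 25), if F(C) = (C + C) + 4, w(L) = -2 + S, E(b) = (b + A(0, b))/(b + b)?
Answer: 26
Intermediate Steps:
E(b) = (-3 + b)/(2*b) (E(b) = (b - 3)/(b + b) = (-3 + b)/((2*b)) = (-3 + b)*(1/(2*b)) = (-3 + b)/(2*b))
w(L) = -2 (w(L) = -2 + 0 = -2)
F(C) = 4 + 2*C (F(C) = 2*C + 4 = 4 + 2*C)
w(E(2 - 3))*(F(4) - 25) = -2*((4 + 2*4) - 25) = -2*((4 + 8) - 25) = -2*(12 - 25) = -2*(-13) = 26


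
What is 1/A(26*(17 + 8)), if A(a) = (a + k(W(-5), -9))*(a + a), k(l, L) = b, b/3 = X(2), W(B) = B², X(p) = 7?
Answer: 1/872300 ≈ 1.1464e-6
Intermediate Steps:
b = 21 (b = 3*7 = 21)
k(l, L) = 21
A(a) = 2*a*(21 + a) (A(a) = (a + 21)*(a + a) = (21 + a)*(2*a) = 2*a*(21 + a))
1/A(26*(17 + 8)) = 1/(2*(26*(17 + 8))*(21 + 26*(17 + 8))) = 1/(2*(26*25)*(21 + 26*25)) = 1/(2*650*(21 + 650)) = 1/(2*650*671) = 1/872300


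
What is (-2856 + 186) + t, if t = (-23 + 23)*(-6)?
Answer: -2670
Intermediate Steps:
t = 0 (t = 0*(-6) = 0)
(-2856 + 186) + t = (-2856 + 186) + 0 = -2670 + 0 = -2670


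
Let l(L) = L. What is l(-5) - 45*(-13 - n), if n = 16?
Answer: 1300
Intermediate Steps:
l(-5) - 45*(-13 - n) = -5 - 45*(-13 - 1*16) = -5 - 45*(-13 - 16) = -5 - 45*(-29) = -5 + 1305 = 1300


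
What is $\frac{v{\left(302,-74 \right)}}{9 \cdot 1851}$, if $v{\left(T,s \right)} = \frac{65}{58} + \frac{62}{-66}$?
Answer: $\frac{347}{31885326} \approx 1.0883 \cdot 10^{-5}$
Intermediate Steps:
$v{\left(T,s \right)} = \frac{347}{1914}$ ($v{\left(T,s \right)} = 65 \cdot \frac{1}{58} + 62 \left(- \frac{1}{66}\right) = \frac{65}{58} - \frac{31}{33} = \frac{347}{1914}$)
$\frac{v{\left(302,-74 \right)}}{9 \cdot 1851} = \frac{347}{1914 \cdot 9 \cdot 1851} = \frac{347}{1914 \cdot 16659} = \frac{347}{1914} \cdot \frac{1}{16659} = \frac{347}{31885326}$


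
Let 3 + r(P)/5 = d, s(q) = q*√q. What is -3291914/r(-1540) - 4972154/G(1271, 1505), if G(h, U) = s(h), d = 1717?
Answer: -1645957/4285 - 4972154*√1271/1615441 ≈ -493.85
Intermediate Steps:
s(q) = q^(3/2)
r(P) = 8570 (r(P) = -15 + 5*1717 = -15 + 8585 = 8570)
G(h, U) = h^(3/2)
-3291914/r(-1540) - 4972154/G(1271, 1505) = -3291914/8570 - 4972154*√1271/1615441 = -3291914*1/8570 - 4972154*√1271/1615441 = -1645957/4285 - 4972154*√1271/1615441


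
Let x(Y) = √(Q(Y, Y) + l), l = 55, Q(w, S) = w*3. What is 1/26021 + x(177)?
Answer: 1/26021 + √586 ≈ 24.207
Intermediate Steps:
Q(w, S) = 3*w
x(Y) = √(55 + 3*Y) (x(Y) = √(3*Y + 55) = √(55 + 3*Y))
1/26021 + x(177) = 1/26021 + √(55 + 3*177) = 1/26021 + √(55 + 531) = 1/26021 + √586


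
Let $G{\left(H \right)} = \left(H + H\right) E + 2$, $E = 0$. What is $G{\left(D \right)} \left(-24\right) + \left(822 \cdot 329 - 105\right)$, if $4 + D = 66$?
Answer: $270285$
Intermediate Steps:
$D = 62$ ($D = -4 + 66 = 62$)
$G{\left(H \right)} = 2$ ($G{\left(H \right)} = \left(H + H\right) 0 + 2 = 2 H 0 + 2 = 0 + 2 = 2$)
$G{\left(D \right)} \left(-24\right) + \left(822 \cdot 329 - 105\right) = 2 \left(-24\right) + \left(822 \cdot 329 - 105\right) = -48 + \left(270438 - 105\right) = -48 + 270333 = 270285$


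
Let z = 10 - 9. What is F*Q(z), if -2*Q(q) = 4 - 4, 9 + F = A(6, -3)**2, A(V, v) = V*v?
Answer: 0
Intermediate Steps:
z = 1
F = 315 (F = -9 + (6*(-3))**2 = -9 + (-18)**2 = -9 + 324 = 315)
Q(q) = 0 (Q(q) = -(4 - 4)/2 = -1/2*0 = 0)
F*Q(z) = 315*0 = 0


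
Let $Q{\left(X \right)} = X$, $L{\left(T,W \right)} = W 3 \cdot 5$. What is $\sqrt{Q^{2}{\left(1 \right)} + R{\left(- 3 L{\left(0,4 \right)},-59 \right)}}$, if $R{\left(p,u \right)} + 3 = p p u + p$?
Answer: $i \sqrt{1911782} \approx 1382.7 i$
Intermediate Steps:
$L{\left(T,W \right)} = 15 W$ ($L{\left(T,W \right)} = 3 W 5 = 15 W$)
$R{\left(p,u \right)} = -3 + p + u p^{2}$ ($R{\left(p,u \right)} = -3 + \left(p p u + p\right) = -3 + \left(p^{2} u + p\right) = -3 + \left(u p^{2} + p\right) = -3 + \left(p + u p^{2}\right) = -3 + p + u p^{2}$)
$\sqrt{Q^{2}{\left(1 \right)} + R{\left(- 3 L{\left(0,4 \right)},-59 \right)}} = \sqrt{1^{2} - \left(3 + 1911600 + 3 \cdot 15 \cdot 4\right)} = \sqrt{1 - \left(183 + 1911600\right)} = \sqrt{1 - 1911783} = \sqrt{-1911782} = i \sqrt{1911782}$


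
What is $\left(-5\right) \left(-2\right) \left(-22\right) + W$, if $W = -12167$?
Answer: $-12387$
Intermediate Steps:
$\left(-5\right) \left(-2\right) \left(-22\right) + W = \left(-5\right) \left(-2\right) \left(-22\right) - 12167 = 10 \left(-22\right) - 12167 = -220 - 12167 = -12387$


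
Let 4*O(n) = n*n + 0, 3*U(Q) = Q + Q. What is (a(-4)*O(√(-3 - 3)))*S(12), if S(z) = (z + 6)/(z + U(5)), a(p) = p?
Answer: 162/23 ≈ 7.0435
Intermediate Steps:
U(Q) = 2*Q/3 (U(Q) = (Q + Q)/3 = (2*Q)/3 = 2*Q/3)
O(n) = n²/4 (O(n) = (n*n + 0)/4 = (n² + 0)/4 = n²/4)
S(z) = (6 + z)/(10/3 + z) (S(z) = (z + 6)/(z + (⅔)*5) = (6 + z)/(z + 10/3) = (6 + z)/(10/3 + z))
(a(-4)*O(√(-3 - 3)))*S(12) = (-(√(-3 - 3))²)*(3*(6 + 12)/(10 + 3*12)) = (-(√(-6))²)*(3*18/(10 + 36)) = (-(I*√6)²)*(3*18/46) = (-(-6))*(3*(1/46)*18) = -4*(-3/2)*(27/23) = 6*(27/23) = 162/23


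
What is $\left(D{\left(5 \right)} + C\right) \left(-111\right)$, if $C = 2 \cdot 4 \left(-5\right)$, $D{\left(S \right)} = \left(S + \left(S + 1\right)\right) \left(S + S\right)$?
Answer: $-7770$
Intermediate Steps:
$D{\left(S \right)} = 2 S \left(1 + 2 S\right)$ ($D{\left(S \right)} = \left(S + \left(1 + S\right)\right) 2 S = \left(1 + 2 S\right) 2 S = 2 S \left(1 + 2 S\right)$)
$C = -40$ ($C = 8 \left(-5\right) = -40$)
$\left(D{\left(5 \right)} + C\right) \left(-111\right) = \left(2 \cdot 5 \left(1 + 2 \cdot 5\right) - 40\right) \left(-111\right) = \left(2 \cdot 5 \left(1 + 10\right) - 40\right) \left(-111\right) = \left(2 \cdot 5 \cdot 11 - 40\right) \left(-111\right) = \left(110 - 40\right) \left(-111\right) = 70 \left(-111\right) = -7770$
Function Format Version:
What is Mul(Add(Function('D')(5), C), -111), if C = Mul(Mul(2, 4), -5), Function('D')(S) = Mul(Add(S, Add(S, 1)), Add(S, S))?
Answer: -7770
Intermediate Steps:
Function('D')(S) = Mul(2, S, Add(1, Mul(2, S))) (Function('D')(S) = Mul(Add(S, Add(1, S)), Mul(2, S)) = Mul(Add(1, Mul(2, S)), Mul(2, S)) = Mul(2, S, Add(1, Mul(2, S))))
C = -40 (C = Mul(8, -5) = -40)
Mul(Add(Function('D')(5), C), -111) = Mul(Add(Mul(2, 5, Add(1, Mul(2, 5))), -40), -111) = Mul(Add(Mul(2, 5, Add(1, 10)), -40), -111) = Mul(Add(Mul(2, 5, 11), -40), -111) = Mul(Add(110, -40), -111) = Mul(70, -111) = -7770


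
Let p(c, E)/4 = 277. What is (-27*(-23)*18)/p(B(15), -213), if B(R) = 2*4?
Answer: 5589/554 ≈ 10.088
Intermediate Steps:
B(R) = 8
p(c, E) = 1108 (p(c, E) = 4*277 = 1108)
(-27*(-23)*18)/p(B(15), -213) = (-27*(-23)*18)/1108 = (621*18)*(1/1108) = 11178*(1/1108) = 5589/554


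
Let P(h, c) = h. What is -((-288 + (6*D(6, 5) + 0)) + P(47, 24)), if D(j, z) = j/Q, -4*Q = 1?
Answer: 385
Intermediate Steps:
Q = -¼ (Q = -¼*1 = -¼ ≈ -0.25000)
D(j, z) = -4*j (D(j, z) = j/(-¼) = j*(-4) = -4*j)
-((-288 + (6*D(6, 5) + 0)) + P(47, 24)) = -((-288 + (6*(-4*6) + 0)) + 47) = -((-288 + (6*(-24) + 0)) + 47) = -((-288 + (-144 + 0)) + 47) = -((-288 - 144) + 47) = -(-432 + 47) = -1*(-385) = 385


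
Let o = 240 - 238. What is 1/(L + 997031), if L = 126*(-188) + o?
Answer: 1/973345 ≈ 1.0274e-6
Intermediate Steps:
o = 2
L = -23686 (L = 126*(-188) + 2 = -23688 + 2 = -23686)
1/(L + 997031) = 1/(-23686 + 997031) = 1/973345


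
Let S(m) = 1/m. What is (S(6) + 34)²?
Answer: 42025/36 ≈ 1167.4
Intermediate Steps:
S(m) = 1/m
(S(6) + 34)² = (1/6 + 34)² = (⅙ + 34)² = (205/6)² = 42025/36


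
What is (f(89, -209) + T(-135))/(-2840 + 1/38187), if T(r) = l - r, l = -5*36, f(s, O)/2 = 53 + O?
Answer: 13632759/108451079 ≈ 0.12570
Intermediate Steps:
f(s, O) = 106 + 2*O (f(s, O) = 2*(53 + O) = 106 + 2*O)
l = -180
T(r) = -180 - r
(f(89, -209) + T(-135))/(-2840 + 1/38187) = ((106 + 2*(-209)) + (-180 - 1*(-135)))/(-2840 + 1/38187) = ((106 - 418) + (-180 + 135))/(-2840 + 1/38187) = (-312 - 45)/(-108451079/38187) = -357*(-38187/108451079) = 13632759/108451079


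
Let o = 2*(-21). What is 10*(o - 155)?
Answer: -1970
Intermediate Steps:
o = -42
10*(o - 155) = 10*(-42 - 155) = 10*(-197) = -1970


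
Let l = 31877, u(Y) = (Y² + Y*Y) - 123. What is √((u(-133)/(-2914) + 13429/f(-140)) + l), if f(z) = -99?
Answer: √293404553949034/96162 ≈ 178.13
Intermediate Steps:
u(Y) = -123 + 2*Y² (u(Y) = (Y² + Y²) - 123 = 2*Y² - 123 = -123 + 2*Y²)
√((u(-133)/(-2914) + 13429/f(-140)) + l) = √(((-123 + 2*(-133)²)/(-2914) + 13429/(-99)) + 31877) = √(((-123 + 2*17689)*(-1/2914) + 13429*(-1/99)) + 31877) = √(((-123 + 35378)*(-1/2914) - 13429/99) + 31877) = √((35255*(-1/2914) - 13429/99) + 31877) = √((-35255/2914 - 13429/99) + 31877) = √(-42622351/288486 + 31877) = √(9153445871/288486) = √293404553949034/96162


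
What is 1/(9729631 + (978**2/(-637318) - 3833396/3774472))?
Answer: 300692368262/2925625031041077775 ≈ 1.0278e-7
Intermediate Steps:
1/(9729631 + (978**2/(-637318) - 3833396/3774472)) = 1/(9729631 + (956484*(-1/637318) - 3833396*1/3774472)) = 1/(9729631 + (-478242/318659 - 958349/943618)) = 1/(9729631 - 756664293547/300692368262) = 1/(2925625031041077775/300692368262) = 300692368262/2925625031041077775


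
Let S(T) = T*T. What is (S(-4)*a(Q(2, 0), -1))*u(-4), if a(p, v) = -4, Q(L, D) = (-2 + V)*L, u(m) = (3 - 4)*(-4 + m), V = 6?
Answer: -512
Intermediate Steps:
u(m) = 4 - m (u(m) = -(-4 + m) = 4 - m)
Q(L, D) = 4*L (Q(L, D) = (-2 + 6)*L = 4*L)
S(T) = T²
(S(-4)*a(Q(2, 0), -1))*u(-4) = ((-4)²*(-4))*(4 - 1*(-4)) = (16*(-4))*(4 + 4) = -64*8 = -512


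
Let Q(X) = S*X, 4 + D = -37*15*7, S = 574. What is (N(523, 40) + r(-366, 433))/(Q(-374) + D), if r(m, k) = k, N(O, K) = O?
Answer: -956/218565 ≈ -0.0043740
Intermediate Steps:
D = -3889 (D = -4 - 37*15*7 = -4 - 555*7 = -4 - 3885 = -3889)
Q(X) = 574*X
(N(523, 40) + r(-366, 433))/(Q(-374) + D) = (523 + 433)/(574*(-374) - 3889) = 956/(-214676 - 3889) = 956/(-218565) = 956*(-1/218565) = -956/218565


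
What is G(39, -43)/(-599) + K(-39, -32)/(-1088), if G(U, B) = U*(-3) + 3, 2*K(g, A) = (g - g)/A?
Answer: 114/599 ≈ 0.19032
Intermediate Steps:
K(g, A) = 0 (K(g, A) = ((g - g)/A)/2 = (0/A)/2 = (½)*0 = 0)
G(U, B) = 3 - 3*U (G(U, B) = -3*U + 3 = 3 - 3*U)
G(39, -43)/(-599) + K(-39, -32)/(-1088) = (3 - 3*39)/(-599) + 0/(-1088) = (3 - 117)*(-1/599) + 0*(-1/1088) = -114*(-1/599) + 0 = 114/599 + 0 = 114/599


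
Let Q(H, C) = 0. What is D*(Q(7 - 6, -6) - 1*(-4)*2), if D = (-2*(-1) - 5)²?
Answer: 72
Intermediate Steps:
D = 9 (D = (2 - 5)² = (-3)² = 9)
D*(Q(7 - 6, -6) - 1*(-4)*2) = 9*(0 - 1*(-4)*2) = 9*(0 + 4*2) = 9*(0 + 8) = 9*8 = 72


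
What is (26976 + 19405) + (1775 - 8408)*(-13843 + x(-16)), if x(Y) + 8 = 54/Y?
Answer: 735539603/8 ≈ 9.1942e+7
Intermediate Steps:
x(Y) = -8 + 54/Y
(26976 + 19405) + (1775 - 8408)*(-13843 + x(-16)) = (26976 + 19405) + (1775 - 8408)*(-13843 + (-8 + 54/(-16))) = 46381 - 6633*(-13843 + (-8 + 54*(-1/16))) = 46381 - 6633*(-13843 + (-8 - 27/8)) = 46381 - 6633*(-13843 - 91/8) = 46381 - 6633*(-110835/8) = 46381 + 735168555/8 = 735539603/8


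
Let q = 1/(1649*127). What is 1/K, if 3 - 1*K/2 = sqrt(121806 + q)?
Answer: -628269/51014186264 - sqrt(5342166686919197)/51014186264 ≈ -0.0014451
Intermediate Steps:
q = 1/209423 ≈ 4.7750e-6
K = 6 - 2*sqrt(5342166686919197)/209423 (K = 6 - 2*sqrt(121806 + 1/209423) = 6 - 2*sqrt(5342166686919197)/209423 ≈ -692.01)
1/K = 1/(6 - 2*sqrt(5342166686919197)/209423)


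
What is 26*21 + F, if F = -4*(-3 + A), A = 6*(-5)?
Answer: 678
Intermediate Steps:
A = -30
F = 132 (F = -4*(-3 - 30) = -4*(-33) = 132)
26*21 + F = 26*21 + 132 = 546 + 132 = 678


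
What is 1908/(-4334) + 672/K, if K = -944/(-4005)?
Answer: 364454784/127853 ≈ 2850.6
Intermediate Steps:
K = 944/4005 (K = -944*(-1/4005) = 944/4005 ≈ 0.23571)
1908/(-4334) + 672/K = 1908/(-4334) + 672/(944/4005) = 1908*(-1/4334) + 672*(4005/944) = -954/2167 + 168210/59 = 364454784/127853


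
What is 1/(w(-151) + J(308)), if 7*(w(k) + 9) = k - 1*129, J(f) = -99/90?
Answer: -10/501 ≈ -0.019960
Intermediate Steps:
J(f) = -11/10 (J(f) = -99*1/90 = -11/10)
w(k) = -192/7 + k/7 (w(k) = -9 + (k - 1*129)/7 = -9 + (k - 129)/7 = -9 + (-129 + k)/7 = -9 + (-129/7 + k/7) = -192/7 + k/7)
1/(w(-151) + J(308)) = 1/((-192/7 + (1/7)*(-151)) - 11/10) = 1/((-192/7 - 151/7) - 11/10) = 1/(-49 - 11/10) = 1/(-501/10) = -10/501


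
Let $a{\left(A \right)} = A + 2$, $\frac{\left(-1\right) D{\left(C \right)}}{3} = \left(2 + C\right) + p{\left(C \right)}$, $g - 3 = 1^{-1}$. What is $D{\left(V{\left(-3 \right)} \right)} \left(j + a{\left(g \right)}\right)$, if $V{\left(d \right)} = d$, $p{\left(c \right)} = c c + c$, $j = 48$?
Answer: $-810$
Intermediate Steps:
$g = 4$ ($g = 3 + 1^{-1} = 3 + 1 = 4$)
$p{\left(c \right)} = c + c^{2}$ ($p{\left(c \right)} = c^{2} + c = c + c^{2}$)
$D{\left(C \right)} = -6 - 3 C - 3 C \left(1 + C\right)$ ($D{\left(C \right)} = - 3 \left(\left(2 + C\right) + C \left(1 + C\right)\right) = - 3 \left(2 + C + C \left(1 + C\right)\right) = -6 - 3 C - 3 C \left(1 + C\right)$)
$a{\left(A \right)} = 2 + A$
$D{\left(V{\left(-3 \right)} \right)} \left(j + a{\left(g \right)}\right) = \left(-6 - -9 - - 9 \left(1 - 3\right)\right) \left(48 + \left(2 + 4\right)\right) = \left(-6 + 9 - \left(-9\right) \left(-2\right)\right) \left(48 + 6\right) = \left(-6 + 9 - 18\right) 54 = \left(-15\right) 54 = -810$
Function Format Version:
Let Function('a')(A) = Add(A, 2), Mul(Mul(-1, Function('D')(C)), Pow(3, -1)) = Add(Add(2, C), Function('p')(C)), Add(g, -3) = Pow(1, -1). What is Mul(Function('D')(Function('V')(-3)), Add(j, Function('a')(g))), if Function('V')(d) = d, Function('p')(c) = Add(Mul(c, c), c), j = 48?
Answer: -810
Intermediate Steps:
g = 4 (g = Add(3, Pow(1, -1)) = Add(3, 1) = 4)
Function('p')(c) = Add(c, Pow(c, 2)) (Function('p')(c) = Add(Pow(c, 2), c) = Add(c, Pow(c, 2)))
Function('D')(C) = Add(-6, Mul(-3, C), Mul(-3, C, Add(1, C))) (Function('D')(C) = Mul(-3, Add(Add(2, C), Mul(C, Add(1, C)))) = Mul(-3, Add(2, C, Mul(C, Add(1, C)))) = Add(-6, Mul(-3, C), Mul(-3, C, Add(1, C))))
Function('a')(A) = Add(2, A)
Mul(Function('D')(Function('V')(-3)), Add(j, Function('a')(g))) = Mul(Add(-6, Mul(-3, -3), Mul(-3, -3, Add(1, -3))), Add(48, Add(2, 4))) = Mul(Add(-6, 9, Mul(-3, -3, -2)), Add(48, 6)) = Mul(Add(-6, 9, -18), 54) = Mul(-15, 54) = -810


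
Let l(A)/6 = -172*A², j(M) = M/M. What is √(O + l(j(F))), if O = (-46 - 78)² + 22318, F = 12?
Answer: √36662 ≈ 191.47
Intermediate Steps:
j(M) = 1
O = 37694 (O = (-124)² + 22318 = 15376 + 22318 = 37694)
l(A) = -1032*A² (l(A) = 6*(-172*A²) = -1032*A²)
√(O + l(j(F))) = √(37694 - 1032*1²) = √(37694 - 1032*1) = √(37694 - 1032) = √36662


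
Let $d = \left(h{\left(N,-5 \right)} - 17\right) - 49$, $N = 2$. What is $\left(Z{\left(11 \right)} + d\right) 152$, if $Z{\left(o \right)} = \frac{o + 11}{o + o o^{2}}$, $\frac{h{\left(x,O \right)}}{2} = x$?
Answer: $- \frac{574712}{61} \approx -9421.5$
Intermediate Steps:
$h{\left(x,O \right)} = 2 x$
$Z{\left(o \right)} = \frac{11 + o}{o + o^{3}}$
$d = -62$ ($d = \left(2 \cdot 2 - 17\right) - 49 = \left(4 - 17\right) - 49 = -13 - 49 = -62$)
$\left(Z{\left(11 \right)} + d\right) 152 = \left(\frac{11 + 11}{11 + 11^{3}} - 62\right) 152 = \left(\frac{1}{11 + 1331} \cdot 22 - 62\right) 152 = \left(\frac{1}{1342} \cdot 22 - 62\right) 152 = \left(\frac{1}{61} - 62\right) 152 = \left(- \frac{3781}{61}\right) 152 = - \frac{574712}{61}$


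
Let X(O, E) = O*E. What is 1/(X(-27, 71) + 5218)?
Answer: 1/3301 ≈ 0.00030294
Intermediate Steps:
X(O, E) = E*O
1/(X(-27, 71) + 5218) = 1/(71*(-27) + 5218) = 1/(-1917 + 5218) = 1/3301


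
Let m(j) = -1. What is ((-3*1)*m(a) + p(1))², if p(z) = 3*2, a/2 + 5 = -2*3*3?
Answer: 81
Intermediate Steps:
a = -46 (a = -10 + 2*(-2*3*3) = -10 + 2*(-6*3) = -10 + 2*(-18) = -10 - 36 = -46)
p(z) = 6
((-3*1)*m(a) + p(1))² = (-3*1*(-1) + 6)² = (-3*(-1) + 6)² = (3 + 6)² = 9² = 81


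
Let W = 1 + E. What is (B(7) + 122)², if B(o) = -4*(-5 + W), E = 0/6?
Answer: 19044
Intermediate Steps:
E = 0 (E = 0*(⅙) = 0)
W = 1 (W = 1 + 0 = 1)
B(o) = 16 (B(o) = -4*(-5 + 1) = -4*(-4) = 16)
(B(7) + 122)² = (16 + 122)² = 138² = 19044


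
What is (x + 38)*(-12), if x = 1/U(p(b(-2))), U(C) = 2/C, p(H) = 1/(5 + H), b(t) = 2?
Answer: -3198/7 ≈ -456.86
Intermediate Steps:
x = 1/14 (x = 1/(2/(1/(5 + 2))) = 1/(2/(1/7)) = 1/(2*7) = 1/14 ≈ 0.071429)
(x + 38)*(-12) = (1/14 + 38)*(-12) = (533/14)*(-12) = -3198/7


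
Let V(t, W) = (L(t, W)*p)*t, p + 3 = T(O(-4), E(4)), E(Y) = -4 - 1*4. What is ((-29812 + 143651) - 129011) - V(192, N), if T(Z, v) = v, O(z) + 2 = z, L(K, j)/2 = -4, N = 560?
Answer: -32068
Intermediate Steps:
L(K, j) = -8 (L(K, j) = 2*(-4) = -8)
O(z) = -2 + z
E(Y) = -8 (E(Y) = -4 - 4 = -8)
p = -11 (p = -3 - 8 = -11)
V(t, W) = 88*t (V(t, W) = (-8*(-11))*t = 88*t)
((-29812 + 143651) - 129011) - V(192, N) = ((-29812 + 143651) - 129011) - 88*192 = (113839 - 129011) - 1*16896 = -15172 - 16896 = -32068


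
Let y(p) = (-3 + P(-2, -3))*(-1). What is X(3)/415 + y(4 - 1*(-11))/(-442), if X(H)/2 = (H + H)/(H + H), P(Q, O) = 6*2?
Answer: 4619/183430 ≈ 0.025181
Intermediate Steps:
P(Q, O) = 12
X(H) = 2 (X(H) = 2*((H + H)/(H + H)) = 2*((2*H)/((2*H))) = 2*((2*H)*(1/(2*H))) = 2*1 = 2)
y(p) = -9 (y(p) = (-3 + 12)*(-1) = 9*(-1) = -9)
X(3)/415 + y(4 - 1*(-11))/(-442) = 2/415 - 9/(-442) = 2*(1/415) - 9*(-1/442) = 2/415 + 9/442 = 4619/183430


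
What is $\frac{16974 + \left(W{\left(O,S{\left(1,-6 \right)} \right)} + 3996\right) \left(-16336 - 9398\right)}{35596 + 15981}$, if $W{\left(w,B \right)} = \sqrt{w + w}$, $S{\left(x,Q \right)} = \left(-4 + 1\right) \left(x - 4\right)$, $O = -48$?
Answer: $- \frac{102816090}{51577} - \frac{102936 i \sqrt{6}}{51577} \approx -1993.4 - 4.8886 i$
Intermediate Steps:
$S{\left(x,Q \right)} = 12 - 3 x$ ($S{\left(x,Q \right)} = - 3 \left(-4 + x\right) = 12 - 3 x$)
$W{\left(w,B \right)} = \sqrt{2} \sqrt{w}$ ($W{\left(w,B \right)} = \sqrt{2 w} = \sqrt{2} \sqrt{w}$)
$\frac{16974 + \left(W{\left(O,S{\left(1,-6 \right)} \right)} + 3996\right) \left(-16336 - 9398\right)}{35596 + 15981} = \frac{16974 + \left(\sqrt{2} \sqrt{-48} + 3996\right) \left(-16336 - 9398\right)}{35596 + 15981} = \frac{16974 + \left(\sqrt{2} \cdot 4 i \sqrt{3} + 3996\right) \left(-25734\right)}{51577} = \left(16974 + \left(4 i \sqrt{6} + 3996\right) \left(-25734\right)\right) \frac{1}{51577} = \left(16974 + \left(3996 + 4 i \sqrt{6}\right) \left(-25734\right)\right) \frac{1}{51577} = \left(16974 - \left(102833064 + 102936 i \sqrt{6}\right)\right) \frac{1}{51577} = \left(-102816090 - 102936 i \sqrt{6}\right) \frac{1}{51577} = - \frac{102816090}{51577} - \frac{102936 i \sqrt{6}}{51577}$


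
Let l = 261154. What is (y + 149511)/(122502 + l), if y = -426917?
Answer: -8159/11284 ≈ -0.72306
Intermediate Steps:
(y + 149511)/(122502 + l) = (-426917 + 149511)/(122502 + 261154) = -277406/383656 = -277406*1/383656 = -8159/11284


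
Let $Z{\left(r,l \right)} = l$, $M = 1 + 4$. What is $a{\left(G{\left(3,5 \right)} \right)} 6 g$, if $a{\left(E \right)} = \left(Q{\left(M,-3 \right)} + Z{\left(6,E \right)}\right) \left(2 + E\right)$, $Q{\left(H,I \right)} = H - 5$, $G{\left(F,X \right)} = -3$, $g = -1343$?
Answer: $-24174$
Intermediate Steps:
$M = 5$
$Q{\left(H,I \right)} = -5 + H$
$a{\left(E \right)} = E \left(2 + E\right)$ ($a{\left(E \right)} = \left(\left(-5 + 5\right) + E\right) \left(2 + E\right) = \left(0 + E\right) \left(2 + E\right) = E \left(2 + E\right)$)
$a{\left(G{\left(3,5 \right)} \right)} 6 g = - 3 \left(2 - 3\right) 6 \left(-1343\right) = \left(-3\right) \left(-1\right) 6 \left(-1343\right) = 3 \cdot 6 \left(-1343\right) = 18 \left(-1343\right) = -24174$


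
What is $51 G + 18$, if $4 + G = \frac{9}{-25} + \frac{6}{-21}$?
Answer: $- \frac{38313}{175} \approx -218.93$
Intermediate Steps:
$G = - \frac{813}{175}$ ($G = -4 + \left(\frac{9}{-25} + \frac{6}{-21}\right) = -4 + \left(9 \left(- \frac{1}{25}\right) + 6 \left(- \frac{1}{21}\right)\right) = -4 - \frac{113}{175} = - \frac{813}{175} \approx -4.6457$)
$51 G + 18 = 51 \left(- \frac{813}{175}\right) + 18 = - \frac{41463}{175} + 18 = - \frac{38313}{175}$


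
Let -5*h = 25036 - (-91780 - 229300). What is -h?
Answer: 346116/5 ≈ 69223.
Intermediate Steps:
h = -346116/5 (h = -(25036 - (-91780 - 229300))/5 = -(25036 - 1*(-321080))/5 = -(25036 + 321080)/5 = -⅕*346116 = -346116/5 ≈ -69223.)
-h = -1*(-346116/5) = 346116/5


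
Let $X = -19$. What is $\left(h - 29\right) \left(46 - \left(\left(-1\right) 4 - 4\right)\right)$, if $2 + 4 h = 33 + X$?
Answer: $-1404$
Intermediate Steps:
$h = 3$ ($h = - \frac{1}{2} + \frac{33 - 19}{4} = - \frac{1}{2} + \frac{1}{4} \cdot 14 = - \frac{1}{2} + \frac{7}{2} = 3$)
$\left(h - 29\right) \left(46 - \left(\left(-1\right) 4 - 4\right)\right) = \left(3 - 29\right) \left(46 - \left(\left(-1\right) 4 - 4\right)\right) = - 26 \left(46 - \left(-4 - 4\right)\right) = - 26 \left(46 - -8\right) = - 26 \left(46 + 8\right) = \left(-26\right) 54 = -1404$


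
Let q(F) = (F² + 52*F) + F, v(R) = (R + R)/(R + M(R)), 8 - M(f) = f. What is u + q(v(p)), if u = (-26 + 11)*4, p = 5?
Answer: 125/16 ≈ 7.8125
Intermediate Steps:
M(f) = 8 - f
v(R) = R/4 (v(R) = (R + R)/(R + (8 - R)) = (2*R)/8 = (2*R)*(⅛) = R/4)
u = -60 (u = -15*4 = -60)
q(F) = F² + 53*F
u + q(v(p)) = -60 + ((¼)*5)*(53 + (¼)*5) = -60 + 5*(53 + 5/4)/4 = -60 + (5/4)*(217/4) = -60 + 1085/16 = 125/16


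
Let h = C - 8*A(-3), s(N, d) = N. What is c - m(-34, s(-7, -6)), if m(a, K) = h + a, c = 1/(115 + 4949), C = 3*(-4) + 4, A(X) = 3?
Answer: 334225/5064 ≈ 66.000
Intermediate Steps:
C = -8 (C = -12 + 4 = -8)
h = -32 (h = -8 - 8*3 = -8 - 24 = -32)
c = 1/5064 ≈ 0.00019747
m(a, K) = -32 + a
c - m(-34, s(-7, -6)) = 1/5064 - (-32 - 34) = 1/5064 - 1*(-66) = 1/5064 + 66 = 334225/5064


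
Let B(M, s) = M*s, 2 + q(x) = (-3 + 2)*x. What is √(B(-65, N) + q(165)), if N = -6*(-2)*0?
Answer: I*√167 ≈ 12.923*I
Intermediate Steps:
N = 0 (N = 12*0 = 0)
q(x) = -2 - x (q(x) = -2 + (-3 + 2)*x = -2 - x)
√(B(-65, N) + q(165)) = √(-65*0 + (-2 - 1*165)) = √(0 + (-2 - 165)) = √(0 - 167) = √(-167) = I*√167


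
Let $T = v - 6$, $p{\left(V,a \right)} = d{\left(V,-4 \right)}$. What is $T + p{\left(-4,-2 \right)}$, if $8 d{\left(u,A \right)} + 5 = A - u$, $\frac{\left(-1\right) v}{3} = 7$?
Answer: $- \frac{221}{8} \approx -27.625$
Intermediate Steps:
$v = -21$ ($v = \left(-3\right) 7 = -21$)
$d{\left(u,A \right)} = - \frac{5}{8} - \frac{u}{8} + \frac{A}{8}$ ($d{\left(u,A \right)} = - \frac{5}{8} + \frac{A - u}{8} = - \frac{5}{8} + \left(- \frac{u}{8} + \frac{A}{8}\right) = - \frac{5}{8} - \frac{u}{8} + \frac{A}{8}$)
$p{\left(V,a \right)} = - \frac{9}{8} - \frac{V}{8}$ ($p{\left(V,a \right)} = - \frac{5}{8} - \frac{V}{8} + \frac{1}{8} \left(-4\right) = - \frac{5}{8} - \frac{V}{8} - \frac{1}{2} = - \frac{9}{8} - \frac{V}{8}$)
$T = -27$ ($T = -21 - 6 = -27$)
$T + p{\left(-4,-2 \right)} = -27 - \frac{5}{8} = - \frac{221}{8}$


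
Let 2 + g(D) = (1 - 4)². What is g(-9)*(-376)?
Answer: -2632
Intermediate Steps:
g(D) = 7 (g(D) = -2 + (1 - 4)² = -2 + (-3)² = -2 + 9 = 7)
g(-9)*(-376) = 7*(-376) = -2632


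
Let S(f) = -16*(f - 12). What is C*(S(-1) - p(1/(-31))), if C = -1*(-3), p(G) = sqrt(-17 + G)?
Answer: 624 - 12*I*sqrt(1023)/31 ≈ 624.0 - 12.381*I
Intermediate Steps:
S(f) = 192 - 16*f (S(f) = -16*(-12 + f) = 192 - 16*f)
C = 3
C*(S(-1) - p(1/(-31))) = 3*((192 - 16*(-1)) - sqrt(-17 + 1/(-31))) = 3*((192 + 16) - sqrt(-17 - 1/31)) = 3*(208 - sqrt(-528/31)) = 3*(208 - 4*I*sqrt(1023)/31) = 624 - 12*I*sqrt(1023)/31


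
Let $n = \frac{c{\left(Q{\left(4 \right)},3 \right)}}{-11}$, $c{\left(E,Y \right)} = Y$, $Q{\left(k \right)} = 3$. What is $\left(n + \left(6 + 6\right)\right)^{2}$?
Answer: $\frac{16641}{121} \approx 137.53$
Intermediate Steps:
$n = - \frac{3}{11}$ ($n = \frac{3}{-11} = 3 \left(- \frac{1}{11}\right) = - \frac{3}{11} \approx -0.27273$)
$\left(n + \left(6 + 6\right)\right)^{2} = \left(- \frac{3}{11} + \left(6 + 6\right)\right)^{2} = \left(- \frac{3}{11} + 12\right)^{2} = \left(\frac{129}{11}\right)^{2} = \frac{16641}{121}$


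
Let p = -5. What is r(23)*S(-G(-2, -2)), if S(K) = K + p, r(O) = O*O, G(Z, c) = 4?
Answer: -4761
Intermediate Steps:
r(O) = O**2
S(K) = -5 + K (S(K) = K - 5 = -5 + K)
r(23)*S(-G(-2, -2)) = 23**2*(-5 - 1*4) = 529*(-5 - 4) = 529*(-9) = -4761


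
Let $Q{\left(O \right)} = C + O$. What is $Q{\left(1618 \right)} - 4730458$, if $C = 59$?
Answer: $-4728781$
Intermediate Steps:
$Q{\left(O \right)} = 59 + O$
$Q{\left(1618 \right)} - 4730458 = \left(59 + 1618\right) - 4730458 = 1677 - 4730458 = -4728781$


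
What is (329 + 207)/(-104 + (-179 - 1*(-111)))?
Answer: -134/43 ≈ -3.1163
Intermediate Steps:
(329 + 207)/(-104 + (-179 - 1*(-111))) = 536/(-104 + (-179 + 111)) = 536/(-104 - 68) = 536/(-172) = 536*(-1/172) = -134/43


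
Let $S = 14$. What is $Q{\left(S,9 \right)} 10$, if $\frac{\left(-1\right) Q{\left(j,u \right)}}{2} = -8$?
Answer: $160$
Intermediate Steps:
$Q{\left(j,u \right)} = 16$ ($Q{\left(j,u \right)} = \left(-2\right) \left(-8\right) = 16$)
$Q{\left(S,9 \right)} 10 = 16 \cdot 10 = 160$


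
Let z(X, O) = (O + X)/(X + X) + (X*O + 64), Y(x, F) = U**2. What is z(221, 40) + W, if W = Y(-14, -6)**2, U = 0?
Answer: 3935829/442 ≈ 8904.6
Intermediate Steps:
Y(x, F) = 0 (Y(x, F) = 0**2 = 0)
W = 0 (W = 0**2 = 0)
z(X, O) = 64 + O*X + (O + X)/(2*X) (z(X, O) = (O + X)/((2*X)) + (O*X + 64) = (O + X)*(1/(2*X)) + (64 + O*X) = (O + X)/(2*X) + (64 + O*X) = 64 + O*X + (O + X)/(2*X))
z(221, 40) + W = (129/2 + 40*221 + (1/2)*40/221) + 0 = (129/2 + 8840 + (1/2)*40*(1/221)) + 0 = (129/2 + 8840 + 20/221) + 0 = 3935829/442 + 0 = 3935829/442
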